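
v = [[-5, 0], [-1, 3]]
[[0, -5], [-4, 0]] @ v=[[5, -15], [20, 0]]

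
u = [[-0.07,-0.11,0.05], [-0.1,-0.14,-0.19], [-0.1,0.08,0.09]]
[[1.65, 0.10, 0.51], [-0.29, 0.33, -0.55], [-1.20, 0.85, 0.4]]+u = [[1.58, -0.01, 0.56], [-0.39, 0.19, -0.74], [-1.3, 0.93, 0.49]]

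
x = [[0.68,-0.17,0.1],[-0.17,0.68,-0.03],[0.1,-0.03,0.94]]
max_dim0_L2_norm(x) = 0.95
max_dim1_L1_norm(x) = 1.07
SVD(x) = [[0.43, -0.54, -0.72], [-0.31, 0.67, -0.68], [0.85, 0.51, 0.12]] @ diag([1.0009638495095465, 0.7949895704504764, 0.5040465800399772]) @ [[0.43, -0.31, 0.85], [-0.54, 0.67, 0.51], [-0.72, -0.68, 0.12]]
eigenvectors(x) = [[0.72, 0.54, 0.43], [0.68, -0.67, -0.31], [-0.12, -0.51, 0.85]]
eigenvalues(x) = [0.5, 0.79, 1.0]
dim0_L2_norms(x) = [0.71, 0.7, 0.95]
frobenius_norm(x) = 1.37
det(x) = 0.40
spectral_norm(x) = 1.00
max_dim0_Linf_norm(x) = 0.94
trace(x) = 2.30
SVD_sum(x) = [[0.18,-0.13,0.36], [-0.13,0.09,-0.26], [0.36,-0.26,0.72]] + [[0.23, -0.29, -0.22], [-0.29, 0.35, 0.27], [-0.22, 0.27, 0.21]] + [[0.26, 0.25, -0.04], [0.25, 0.23, -0.04], [-0.04, -0.04, 0.01]]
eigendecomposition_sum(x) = [[0.26,  0.25,  -0.04], [0.25,  0.23,  -0.04], [-0.04,  -0.04,  0.01]] + [[0.23, -0.29, -0.22], [-0.29, 0.35, 0.27], [-0.22, 0.27, 0.21]] + [[0.18,-0.13,0.36], [-0.13,0.09,-0.26], [0.36,-0.26,0.72]]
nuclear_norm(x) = 2.30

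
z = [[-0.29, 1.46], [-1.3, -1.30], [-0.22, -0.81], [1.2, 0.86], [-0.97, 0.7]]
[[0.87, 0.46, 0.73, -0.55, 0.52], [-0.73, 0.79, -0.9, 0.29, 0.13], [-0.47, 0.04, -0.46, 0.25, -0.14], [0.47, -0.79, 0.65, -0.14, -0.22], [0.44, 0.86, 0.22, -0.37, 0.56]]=z @ [[-0.03, -0.77, 0.16, 0.13, -0.38], [0.59, 0.16, 0.53, -0.35, 0.28]]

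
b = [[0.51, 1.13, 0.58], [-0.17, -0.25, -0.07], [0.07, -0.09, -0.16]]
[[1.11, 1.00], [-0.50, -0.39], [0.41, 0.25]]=b @ [[-0.25,1.16], [3.48,1.25], [-4.64,-1.73]]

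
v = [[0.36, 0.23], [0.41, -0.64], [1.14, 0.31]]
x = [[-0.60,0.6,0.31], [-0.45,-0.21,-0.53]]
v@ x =[[-0.32, 0.17, -0.01], [0.04, 0.38, 0.47], [-0.82, 0.62, 0.19]]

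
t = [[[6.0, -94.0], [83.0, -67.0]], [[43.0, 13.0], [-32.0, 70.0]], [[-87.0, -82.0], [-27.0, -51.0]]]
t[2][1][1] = -51.0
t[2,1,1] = -51.0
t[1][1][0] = -32.0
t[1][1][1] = 70.0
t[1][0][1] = 13.0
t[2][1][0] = -27.0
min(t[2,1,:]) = -51.0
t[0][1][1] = -67.0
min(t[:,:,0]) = -87.0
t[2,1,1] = -51.0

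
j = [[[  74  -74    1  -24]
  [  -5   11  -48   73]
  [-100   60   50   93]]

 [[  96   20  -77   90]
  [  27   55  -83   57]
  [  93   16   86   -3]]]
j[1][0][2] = -77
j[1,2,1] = 16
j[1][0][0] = 96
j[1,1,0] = 27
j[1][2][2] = 86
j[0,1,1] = 11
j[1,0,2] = -77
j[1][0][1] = 20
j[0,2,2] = 50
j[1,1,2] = -83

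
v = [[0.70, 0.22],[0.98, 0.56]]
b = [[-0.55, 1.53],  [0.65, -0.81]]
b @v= [[1.11,0.74], [-0.34,-0.31]]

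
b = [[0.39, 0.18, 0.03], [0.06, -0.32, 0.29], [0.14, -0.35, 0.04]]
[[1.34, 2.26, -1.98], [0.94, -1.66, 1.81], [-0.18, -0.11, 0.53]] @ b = [[0.38, 0.21, 0.62], [0.52, 0.07, -0.38], [-0.00, -0.18, -0.02]]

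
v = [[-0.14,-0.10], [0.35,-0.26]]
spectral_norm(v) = 0.44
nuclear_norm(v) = 0.60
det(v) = 0.07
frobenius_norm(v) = 0.47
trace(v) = -0.40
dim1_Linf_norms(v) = [0.14, 0.35]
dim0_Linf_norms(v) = [0.35, 0.26]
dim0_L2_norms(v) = [0.38, 0.28]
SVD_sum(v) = [[-0.05, 0.03], [0.36, -0.24]] + [[-0.09, -0.13], [-0.01, -0.02]]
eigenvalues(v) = [(-0.2+0.18j), (-0.2-0.18j)]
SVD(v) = [[-0.14, 0.99], [0.99, 0.14]] @ diag([0.4396941107084279, 0.16238561823118697]) @ [[0.83, -0.55], [-0.55, -0.83]]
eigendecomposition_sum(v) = [[-0.07+0.12j, -0.05-0.06j], [(0.18+0.2j), (-0.13+0.05j)]] + [[(-0.07-0.12j),-0.05+0.06j], [(0.18-0.2j),(-0.13-0.05j)]]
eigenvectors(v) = [[(0.15+0.45j), 0.15-0.45j], [0.88+0.00j, 0.88-0.00j]]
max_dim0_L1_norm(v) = 0.49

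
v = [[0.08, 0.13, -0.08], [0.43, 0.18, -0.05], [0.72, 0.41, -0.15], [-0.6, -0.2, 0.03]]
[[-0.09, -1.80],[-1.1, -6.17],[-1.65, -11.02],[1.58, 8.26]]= v @ [[-3.99, -12.33], [4.8, -3.67], [4.99, 4.22]]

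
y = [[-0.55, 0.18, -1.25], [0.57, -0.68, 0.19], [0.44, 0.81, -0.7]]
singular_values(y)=[1.67, 0.89, 0.7]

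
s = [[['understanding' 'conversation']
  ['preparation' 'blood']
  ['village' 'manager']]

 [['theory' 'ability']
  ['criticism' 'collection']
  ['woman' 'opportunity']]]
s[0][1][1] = 'blood'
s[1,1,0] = 'criticism'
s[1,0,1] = 'ability'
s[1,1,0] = 'criticism'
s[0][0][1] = 'conversation'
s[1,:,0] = ['theory', 'criticism', 'woman']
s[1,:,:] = [['theory', 'ability'], ['criticism', 'collection'], ['woman', 'opportunity']]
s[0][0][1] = 'conversation'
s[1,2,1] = 'opportunity'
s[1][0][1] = 'ability'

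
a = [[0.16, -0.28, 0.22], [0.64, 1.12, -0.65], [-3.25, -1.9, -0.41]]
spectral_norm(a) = 3.94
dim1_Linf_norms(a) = [0.28, 1.12, 3.25]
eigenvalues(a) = [-0.75, 0.46, 1.16]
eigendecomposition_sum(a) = [[0.19,0.1,0.07], [-0.61,-0.33,-0.24], [-1.58,-0.86,-0.61]] + [[0.98, 0.36, -0.02],[-1.44, -0.53, 0.03],[-0.5, -0.18, 0.01]] + [[-1.01,-0.74,0.17],[2.7,1.98,-0.44],[-1.17,-0.86,0.19]]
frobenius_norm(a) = 4.07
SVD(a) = [[0.0,0.37,0.93], [-0.28,-0.89,0.35], [0.96,-0.26,0.1]] @ diag([3.936867942651981, 1.0347928987954151, 0.09886586226669125]) @ [[-0.84, -0.54, -0.05], [0.33, -0.58, 0.74], [0.43, -0.6, -0.67]]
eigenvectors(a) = [[0.11, 0.54, -0.32], [-0.36, -0.80, 0.87], [-0.93, -0.28, -0.38]]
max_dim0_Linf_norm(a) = 3.25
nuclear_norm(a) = 5.07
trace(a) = 0.87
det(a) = -0.40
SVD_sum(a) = [[-0.01, -0.00, -0.0], [0.93, 0.6, 0.06], [-3.16, -2.05, -0.2]] + [[0.13, -0.22, 0.28], [-0.31, 0.54, -0.69], [-0.09, 0.16, -0.20]] + [[0.04, -0.06, -0.06], [0.02, -0.02, -0.02], [0.00, -0.01, -0.01]]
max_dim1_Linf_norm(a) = 3.25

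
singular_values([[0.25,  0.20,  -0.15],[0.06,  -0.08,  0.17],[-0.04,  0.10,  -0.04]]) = [0.37, 0.19, 0.07]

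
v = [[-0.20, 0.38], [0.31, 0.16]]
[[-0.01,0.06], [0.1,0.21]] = v @ [[0.28, 0.47], [0.11, 0.41]]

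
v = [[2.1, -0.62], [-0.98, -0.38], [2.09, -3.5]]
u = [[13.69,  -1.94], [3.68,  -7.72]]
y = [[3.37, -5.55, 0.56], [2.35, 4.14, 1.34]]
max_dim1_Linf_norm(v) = 3.5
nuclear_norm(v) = 6.13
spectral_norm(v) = 4.43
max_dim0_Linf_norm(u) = 13.69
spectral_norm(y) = 7.10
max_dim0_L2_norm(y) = 6.92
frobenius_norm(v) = 4.75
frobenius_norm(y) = 8.18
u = y @ v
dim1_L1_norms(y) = [9.48, 7.83]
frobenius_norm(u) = 16.26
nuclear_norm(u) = 21.48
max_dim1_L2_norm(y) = 6.52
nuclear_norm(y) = 11.17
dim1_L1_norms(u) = [15.63, 11.4]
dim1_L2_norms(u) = [13.83, 8.55]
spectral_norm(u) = 14.84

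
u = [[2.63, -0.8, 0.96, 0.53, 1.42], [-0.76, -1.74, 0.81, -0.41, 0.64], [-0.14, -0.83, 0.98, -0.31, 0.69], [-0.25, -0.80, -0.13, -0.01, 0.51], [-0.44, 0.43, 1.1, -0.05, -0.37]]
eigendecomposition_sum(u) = [[-0.03, -0.26, 0.03, -0.04, 0.12], [-0.19, -1.61, 0.21, -0.22, 0.76], [-0.09, -0.73, 0.09, -0.10, 0.34], [-0.11, -0.91, 0.12, -0.13, 0.43], [0.10, 0.79, -0.1, 0.11, -0.38]] + [[2.81, -0.97, 2.83, 0.38, 1.98], [-0.62, 0.21, -0.62, -0.08, -0.44], [-0.16, 0.06, -0.16, -0.02, -0.11], [-0.20, 0.07, -0.2, -0.03, -0.14], [-0.60, 0.21, -0.60, -0.08, -0.42]] + [[-0.15, 0.38, -1.89, 0.29, -0.67], [0.08, -0.22, 1.08, -0.17, 0.38], [0.09, -0.23, 1.15, -0.18, 0.41], [0.01, -0.04, 0.18, -0.03, 0.07], [0.12, -0.31, 1.53, -0.24, 0.54]] + [[0.01, 0.04, -0.05, -0.01, 0.02], [-0.03, -0.13, 0.16, 0.03, -0.08], [0.02, 0.08, -0.1, -0.02, 0.05], [0.03, 0.11, -0.14, -0.03, 0.07], [-0.06, -0.24, 0.32, 0.06, -0.15]] + [[-0.01, 0.02, 0.04, -0.09, -0.04], [0.0, -0.01, -0.01, 0.03, 0.01], [0.0, -0.0, -0.00, 0.01, 0.0], [0.02, -0.04, -0.08, 0.20, 0.09], [0.01, -0.02, -0.04, 0.1, 0.04]]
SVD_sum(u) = [[1.98, -1.41, 1.15, 0.27, 1.59], [0.56, -0.40, 0.33, 0.08, 0.45], [0.61, -0.43, 0.36, 0.08, 0.49], [0.26, -0.18, 0.15, 0.04, 0.21], [-0.16, 0.12, -0.09, -0.02, -0.13]] + [[0.65, 0.58, -0.29, 0.24, -0.13], [-1.36, -1.21, 0.61, -0.51, 0.26], [-0.72, -0.64, 0.33, -0.27, 0.14], [-0.46, -0.41, 0.21, -0.17, 0.09], [-0.23, -0.2, 0.1, -0.09, 0.04]] + [[-0.00, 0.05, 0.10, -0.00, -0.02], [0.0, -0.07, -0.14, 0.0, 0.03], [-0.01, 0.15, 0.31, -0.01, -0.08], [0.01, -0.24, -0.49, 0.01, 0.12], [-0.03, 0.53, 1.08, -0.03, -0.27]] + [[0.01, -0.02, 0.0, 0.01, -0.03], [0.02, -0.06, 0.01, 0.05, -0.10], [-0.03, 0.10, -0.01, -0.08, 0.15], [-0.01, 0.02, -0.00, -0.02, 0.04], [0.01, -0.02, 0.0, 0.02, -0.04]] + [[-0.00,0.0,0.00,0.01,0.0], [0.01,-0.00,-0.0,-0.03,-0.01], [0.01,-0.0,-0.00,-0.04,-0.01], [-0.05,0.01,0.01,0.13,0.05], [-0.03,0.01,0.0,0.07,0.02]]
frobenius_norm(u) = 4.53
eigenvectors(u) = [[0.12, 0.95, 0.65, 0.12, 0.39], [0.75, -0.21, -0.37, -0.41, -0.12], [0.34, -0.05, -0.40, 0.24, -0.04], [0.42, -0.07, -0.06, 0.36, -0.82], [-0.37, -0.2, -0.53, -0.79, -0.39]]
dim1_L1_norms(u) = [6.34, 4.36, 2.95, 1.7, 2.39]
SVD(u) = [[-0.91, 0.37, -0.08, -0.14, -0.06], [-0.26, -0.78, 0.11, -0.52, 0.21], [-0.28, -0.41, -0.25, 0.79, 0.24], [-0.12, -0.26, 0.40, 0.20, -0.85], [0.08, -0.13, -0.87, -0.19, -0.42]] @ diag([3.4368197206365676, 2.5761718175989055, 1.4215027254367323, 0.24852783515868299, 0.18047961319778522]) @ [[-0.63, 0.45, -0.37, -0.09, -0.51], [0.68, 0.60, -0.31, 0.25, -0.13], [0.02, -0.43, -0.87, 0.02, 0.22], [-0.17, 0.49, -0.07, -0.39, 0.76], [0.33, -0.10, -0.05, -0.88, -0.32]]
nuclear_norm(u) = 7.86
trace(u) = 1.49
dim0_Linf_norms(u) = [2.63, 1.74, 1.1, 0.53, 1.42]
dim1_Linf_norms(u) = [2.63, 1.74, 0.98, 0.8, 1.1]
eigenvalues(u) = [-2.05, 2.41, 1.3, -0.4, 0.22]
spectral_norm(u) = 3.44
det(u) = 0.56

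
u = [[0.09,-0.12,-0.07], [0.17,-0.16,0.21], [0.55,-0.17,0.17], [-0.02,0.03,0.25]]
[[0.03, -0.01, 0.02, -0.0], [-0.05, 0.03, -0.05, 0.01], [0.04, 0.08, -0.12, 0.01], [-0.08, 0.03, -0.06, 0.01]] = u @ [[0.20, 0.15, -0.20, 0.02], [0.11, 0.13, -0.18, 0.02], [-0.30, 0.11, -0.22, 0.04]]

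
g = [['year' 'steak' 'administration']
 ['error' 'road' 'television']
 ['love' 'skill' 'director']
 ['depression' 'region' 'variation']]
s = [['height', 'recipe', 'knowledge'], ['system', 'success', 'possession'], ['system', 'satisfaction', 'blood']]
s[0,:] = ['height', 'recipe', 'knowledge']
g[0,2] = 'administration'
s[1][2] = 'possession'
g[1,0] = 'error'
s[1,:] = ['system', 'success', 'possession']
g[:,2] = ['administration', 'television', 'director', 'variation']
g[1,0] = 'error'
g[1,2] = 'television'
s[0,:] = ['height', 'recipe', 'knowledge']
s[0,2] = 'knowledge'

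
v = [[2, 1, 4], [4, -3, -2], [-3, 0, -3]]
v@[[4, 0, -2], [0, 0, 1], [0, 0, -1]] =[[8, 0, -7], [16, 0, -9], [-12, 0, 9]]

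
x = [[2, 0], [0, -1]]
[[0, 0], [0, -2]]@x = [[0, 0], [0, 2]]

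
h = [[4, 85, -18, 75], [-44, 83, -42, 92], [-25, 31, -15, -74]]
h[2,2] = -15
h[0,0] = 4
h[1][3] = 92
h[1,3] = 92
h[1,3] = 92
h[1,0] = -44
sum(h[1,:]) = 89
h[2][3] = -74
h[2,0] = -25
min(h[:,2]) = -42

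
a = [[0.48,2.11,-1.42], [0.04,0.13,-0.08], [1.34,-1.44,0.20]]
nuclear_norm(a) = 4.41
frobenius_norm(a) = 3.26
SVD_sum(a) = [[-0.24, 2.18, -1.13],[-0.01, 0.13, -0.07],[0.15, -1.32, 0.68]] + [[0.72,-0.07,-0.29], [0.05,-0.01,-0.02], [1.19,-0.12,-0.48]] + [[-0.00,-0.00,-0.0],[0.00,0.00,0.01],[-0.00,-0.0,-0.00]]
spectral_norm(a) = 2.89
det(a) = 0.04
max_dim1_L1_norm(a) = 4.01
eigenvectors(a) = [[(0.73+0j), (0.73-0j), -0.38+0.00j], [(0.04-0.01j), 0.04+0.01j, -0.46+0.00j], [(0.11-0.68j), (0.11+0.68j), -0.80+0.00j]]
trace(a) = 0.81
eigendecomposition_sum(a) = [[(0.24+0.68j),1.04-0.96j,(-0.71+0.22j)],[(0.02+0.04j),(0.05-0.07j),-0.04+0.02j],[0.67-0.12j,-0.74-1.12j,0.10+0.70j]] + [[(0.24-0.68j), (1.04+0.96j), -0.71-0.22j], [0.02-0.04j, 0.05+0.07j, -0.04-0.02j], [0.67+0.12j, -0.74+1.12j, 0.10-0.70j]] + [[-0.00+0.00j, 0.02-0.00j, -0.00+0.00j], [(-0+0j), (0.02-0j), (-0+0j)], [(-0+0j), 0.04-0.00j, -0.00+0.00j]]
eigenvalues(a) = [(0.39+1.31j), (0.39-1.31j), (0.02+0j)]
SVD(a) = [[0.85, -0.52, -0.06], [0.05, -0.04, 1.0], [-0.52, -0.86, -0.00]] @ diag([2.8890092223331494, 1.5121268516427055, 0.009904434114670933]) @ [[-0.1, 0.88, -0.46], [-0.92, 0.09, 0.37], [0.37, 0.46, 0.81]]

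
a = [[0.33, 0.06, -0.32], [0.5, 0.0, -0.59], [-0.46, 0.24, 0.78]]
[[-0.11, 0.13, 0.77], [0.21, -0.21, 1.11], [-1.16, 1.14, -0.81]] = a @[[-0.36, 3.55, -0.26], [-3.38, 0.60, 2.99], [-0.66, 3.37, -2.11]]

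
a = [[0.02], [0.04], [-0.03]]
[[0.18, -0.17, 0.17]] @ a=[[-0.01]]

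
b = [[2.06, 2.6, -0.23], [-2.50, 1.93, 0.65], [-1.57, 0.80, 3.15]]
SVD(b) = [[-0.19, 0.97, -0.14], [0.62, 0.23, 0.75], [0.76, 0.05, -0.65]] @ diag([4.432887972262687, 3.300155910376796, 1.9848866951475914]) @ [[-0.71,0.30,0.64], [0.41,0.91,0.03], [-0.58,0.28,-0.77]]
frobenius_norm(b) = 5.87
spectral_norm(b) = 4.43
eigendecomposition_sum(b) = [[1.20+1.26j, 1.46-1.08j, -0.46-0.08j], [-1.11+1.19j, (1.09+1.3j), 0.05-0.44j], [(0.08+1.15j), (1.2+0.06j), (-0.2-0.23j)]] + [[(1.2-1.26j), 1.46+1.08j, (-0.46+0.08j)], [(-1.11-1.19j), (1.09-1.3j), (0.05+0.44j)], [(0.08-1.15j), 1.20-0.06j, -0.20+0.23j]] + [[(-0.34-0j), -0.31-0.00j, 0.69+0.00j], [(-0.27-0j), (-0.25-0j), (0.56+0j)], [(-1.74-0j), (-1.6-0j), (3.56+0j)]]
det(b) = 29.04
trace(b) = 7.14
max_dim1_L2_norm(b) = 3.61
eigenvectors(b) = [[0.66+0.00j,(0.66-0j),0.19+0.00j], [0.04+0.61j,(0.04-0.61j),(0.15+0j)], [(0.34+0.28j),0.34-0.28j,(0.97+0j)]]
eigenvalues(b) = [(2.09+2.33j), (2.09-2.33j), (2.97+0j)]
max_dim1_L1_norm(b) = 5.52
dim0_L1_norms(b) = [6.13, 5.33, 4.03]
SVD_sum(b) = [[0.58, -0.25, -0.53], [-1.95, 0.83, 1.77], [-2.38, 1.01, 2.16]] + [[1.31, 2.93, 0.08],  [0.31, 0.69, 0.02],  [0.07, 0.15, 0.0]] + [[0.16,-0.08,0.22],[-0.86,0.42,-1.14],[0.74,-0.36,0.99]]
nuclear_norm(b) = 9.72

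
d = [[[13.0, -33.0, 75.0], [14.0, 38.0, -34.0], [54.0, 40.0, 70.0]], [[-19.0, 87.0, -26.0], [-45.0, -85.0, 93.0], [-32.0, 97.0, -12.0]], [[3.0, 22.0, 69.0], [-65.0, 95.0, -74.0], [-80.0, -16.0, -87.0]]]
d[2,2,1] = -16.0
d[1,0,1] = 87.0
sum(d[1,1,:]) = -37.0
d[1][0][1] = 87.0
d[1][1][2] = 93.0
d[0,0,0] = 13.0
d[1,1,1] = -85.0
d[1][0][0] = -19.0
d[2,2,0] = -80.0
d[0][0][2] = 75.0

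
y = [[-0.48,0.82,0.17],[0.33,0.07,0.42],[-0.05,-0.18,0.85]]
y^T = [[-0.48, 0.33, -0.05], [0.82, 0.07, -0.18], [0.17, 0.42, 0.85]]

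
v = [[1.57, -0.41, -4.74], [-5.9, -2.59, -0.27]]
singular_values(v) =[6.64, 4.75]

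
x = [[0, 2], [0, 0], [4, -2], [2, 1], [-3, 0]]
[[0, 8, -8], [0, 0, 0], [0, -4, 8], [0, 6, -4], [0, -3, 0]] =x@[[0, 1, 0], [0, 4, -4]]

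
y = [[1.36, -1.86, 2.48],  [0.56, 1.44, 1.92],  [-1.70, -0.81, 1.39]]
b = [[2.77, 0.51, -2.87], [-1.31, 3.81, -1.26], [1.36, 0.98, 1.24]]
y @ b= [[9.58, -3.96, 1.52], [2.28, 7.65, -1.04], [-1.76, -2.59, 7.62]]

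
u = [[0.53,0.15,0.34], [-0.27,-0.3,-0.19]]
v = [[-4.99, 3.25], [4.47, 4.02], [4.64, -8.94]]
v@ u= [[-3.52, -1.72, -2.31], [1.28, -0.54, 0.76], [4.87, 3.38, 3.28]]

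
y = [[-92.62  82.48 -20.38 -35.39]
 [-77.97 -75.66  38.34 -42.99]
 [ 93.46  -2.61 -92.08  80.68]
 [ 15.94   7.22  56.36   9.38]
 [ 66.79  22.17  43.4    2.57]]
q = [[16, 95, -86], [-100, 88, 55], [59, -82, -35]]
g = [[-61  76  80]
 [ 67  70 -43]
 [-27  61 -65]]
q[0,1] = 95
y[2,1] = -2.61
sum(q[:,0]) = -25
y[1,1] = -75.66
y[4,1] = 22.17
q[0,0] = 16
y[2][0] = 93.46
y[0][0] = -92.62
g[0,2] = 80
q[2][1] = -82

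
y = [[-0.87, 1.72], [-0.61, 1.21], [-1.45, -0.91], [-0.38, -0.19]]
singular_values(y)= [2.37, 1.75]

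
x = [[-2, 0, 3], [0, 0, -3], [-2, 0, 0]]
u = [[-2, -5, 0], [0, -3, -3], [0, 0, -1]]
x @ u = [[4, 10, -3], [0, 0, 3], [4, 10, 0]]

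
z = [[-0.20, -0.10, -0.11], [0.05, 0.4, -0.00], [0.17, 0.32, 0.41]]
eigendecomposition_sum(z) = [[-0.17+0.00j, (-0.01+0j), -0.03+0.00j], [(0.02-0j), -0j, -0j], [(0.04-0j), -0j, 0.01-0.00j]] + [[(-0.01+0.02j), (-0.04+0.22j), (-0.04-0.01j)],[0.02+0.01j, (0.2-0.01j), (-0+0.04j)],[0.06-0.09j, 0.16-1.12j, (0.2+0.04j)]] + [[-0.01-0.02j, (-0.04-0.22j), (-0.04+0.01j)],[(0.02-0.01j), (0.2+0.01j), (-0-0.04j)],[(0.06+0.09j), (0.16+1.12j), (0.2-0.04j)]]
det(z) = -0.03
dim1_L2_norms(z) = [0.25, 0.4, 0.55]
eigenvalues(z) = [(-0.16+0j), (0.39+0.05j), (0.39-0.05j)]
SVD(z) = [[-0.32, 0.22, -0.92], [0.49, 0.87, 0.05], [0.81, -0.43, -0.39]] @ diag([0.6511916608824097, 0.28620439350741883, 0.1342999104030205]) @ [[0.35, 0.75, 0.57], [-0.26, 0.66, -0.71], [0.90, -0.10, -0.42]]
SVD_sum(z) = [[-0.07, -0.15, -0.12], [0.11, 0.24, 0.18], [0.18, 0.4, 0.30]] + [[-0.02, 0.04, -0.05], [-0.07, 0.16, -0.18], [0.03, -0.08, 0.09]] + [[-0.11, 0.01, 0.05], [0.01, -0.00, -0.00], [-0.05, 0.01, 0.02]]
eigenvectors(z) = [[0.97+0.00j, 0.19+0.01j, 0.19-0.01j], [-0.09+0.00j, (-0.03-0.17j), -0.03+0.17j], [(-0.24+0j), -0.97+0.00j, (-0.97-0j)]]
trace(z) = 0.61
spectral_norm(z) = 0.65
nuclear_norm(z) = 1.07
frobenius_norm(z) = 0.72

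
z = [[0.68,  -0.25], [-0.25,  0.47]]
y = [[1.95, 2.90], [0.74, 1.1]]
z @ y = [[1.14,1.70], [-0.14,-0.21]]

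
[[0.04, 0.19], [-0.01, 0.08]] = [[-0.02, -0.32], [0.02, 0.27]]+[[0.06, 0.51], [-0.03, -0.19]]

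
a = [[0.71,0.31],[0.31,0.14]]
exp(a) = [[2.12, 0.49], [0.49, 1.22]]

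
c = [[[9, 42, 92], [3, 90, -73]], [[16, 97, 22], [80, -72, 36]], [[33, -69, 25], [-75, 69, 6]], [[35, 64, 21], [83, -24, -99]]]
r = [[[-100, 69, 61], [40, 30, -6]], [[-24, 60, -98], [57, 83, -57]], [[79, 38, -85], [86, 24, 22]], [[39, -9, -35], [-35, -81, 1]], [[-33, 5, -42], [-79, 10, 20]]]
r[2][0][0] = 79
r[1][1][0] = 57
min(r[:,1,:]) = -81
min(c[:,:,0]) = -75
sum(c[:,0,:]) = 387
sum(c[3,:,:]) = 80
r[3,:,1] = [-9, -81]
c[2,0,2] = 25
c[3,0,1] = 64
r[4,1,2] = 20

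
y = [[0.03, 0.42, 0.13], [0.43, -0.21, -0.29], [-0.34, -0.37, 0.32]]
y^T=[[0.03, 0.43, -0.34],[0.42, -0.21, -0.37],[0.13, -0.29, 0.32]]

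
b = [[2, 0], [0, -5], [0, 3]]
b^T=[[2, 0, 0], [0, -5, 3]]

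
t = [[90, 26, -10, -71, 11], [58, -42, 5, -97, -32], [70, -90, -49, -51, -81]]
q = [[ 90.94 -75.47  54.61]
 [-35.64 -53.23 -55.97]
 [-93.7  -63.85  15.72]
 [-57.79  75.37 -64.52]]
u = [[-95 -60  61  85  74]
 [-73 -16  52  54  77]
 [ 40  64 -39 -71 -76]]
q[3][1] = 75.37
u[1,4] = 77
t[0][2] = -10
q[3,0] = -57.79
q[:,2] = [54.61, -55.97, 15.72, -64.52]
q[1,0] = -35.64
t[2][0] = 70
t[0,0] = 90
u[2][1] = 64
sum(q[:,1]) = -117.17999999999998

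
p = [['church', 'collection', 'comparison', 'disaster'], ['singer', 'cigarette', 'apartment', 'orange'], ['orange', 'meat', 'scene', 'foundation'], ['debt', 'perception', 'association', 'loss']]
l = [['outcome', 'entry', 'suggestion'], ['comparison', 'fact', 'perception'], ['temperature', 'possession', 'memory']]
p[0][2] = 'comparison'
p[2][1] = 'meat'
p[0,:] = ['church', 'collection', 'comparison', 'disaster']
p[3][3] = 'loss'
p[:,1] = ['collection', 'cigarette', 'meat', 'perception']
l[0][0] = 'outcome'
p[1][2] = 'apartment'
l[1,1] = 'fact'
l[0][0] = 'outcome'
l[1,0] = 'comparison'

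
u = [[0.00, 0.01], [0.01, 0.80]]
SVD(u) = [[-0.01,-1.00], [-1.00,0.01]] @ diag([0.8001249804748513, 0.00012498047485113258]) @ [[-0.01, -1.0], [1.0, -0.01]]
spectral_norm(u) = 0.80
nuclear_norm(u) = 0.80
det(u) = -0.00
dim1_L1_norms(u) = [0.01, 0.81]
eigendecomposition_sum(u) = [[-0.00, 0.00], [0.0, -0.00]] + [[0.00, 0.01],  [0.01, 0.8]]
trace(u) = 0.80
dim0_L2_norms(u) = [0.01, 0.8]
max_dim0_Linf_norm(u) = 0.8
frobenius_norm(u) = 0.80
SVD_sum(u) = [[0.0, 0.01], [0.01, 0.8]] + [[-0.0, 0.00], [0.00, -0.00]]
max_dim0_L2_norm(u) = 0.8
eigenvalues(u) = [-0.0, 0.8]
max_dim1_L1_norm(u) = 0.81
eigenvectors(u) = [[-1.00, -0.01], [0.01, -1.00]]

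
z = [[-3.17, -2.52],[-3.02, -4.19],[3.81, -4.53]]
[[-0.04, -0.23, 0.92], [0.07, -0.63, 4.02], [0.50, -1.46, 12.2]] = z @ [[0.06, -0.11, 1.11], [-0.06, 0.23, -1.76]]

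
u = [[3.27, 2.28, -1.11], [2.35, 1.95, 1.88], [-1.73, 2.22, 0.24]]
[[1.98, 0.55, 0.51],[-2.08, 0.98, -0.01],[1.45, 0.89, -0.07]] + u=[[5.25, 2.83, -0.60], [0.27, 2.93, 1.87], [-0.28, 3.11, 0.17]]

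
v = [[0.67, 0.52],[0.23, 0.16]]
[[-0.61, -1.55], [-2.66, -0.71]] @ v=[[-0.77, -0.57], [-1.95, -1.50]]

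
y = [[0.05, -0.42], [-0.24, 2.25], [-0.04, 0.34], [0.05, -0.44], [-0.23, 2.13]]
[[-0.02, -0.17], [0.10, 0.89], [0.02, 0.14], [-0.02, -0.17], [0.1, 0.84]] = y @[[-0.23,-0.23],[0.02,0.37]]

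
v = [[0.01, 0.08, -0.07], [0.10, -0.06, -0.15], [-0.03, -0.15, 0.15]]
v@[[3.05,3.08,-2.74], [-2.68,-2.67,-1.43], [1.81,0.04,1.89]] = [[-0.31, -0.19, -0.27], [0.19, 0.46, -0.47], [0.58, 0.31, 0.58]]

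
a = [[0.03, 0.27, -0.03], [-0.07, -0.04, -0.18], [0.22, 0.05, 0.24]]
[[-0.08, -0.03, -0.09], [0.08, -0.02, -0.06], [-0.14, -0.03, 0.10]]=a @ [[-0.21, -0.44, 0.19], [-0.29, -0.02, -0.33], [-0.32, 0.28, 0.31]]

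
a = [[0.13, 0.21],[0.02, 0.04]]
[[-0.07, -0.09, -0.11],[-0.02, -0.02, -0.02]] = a @ [[0.32, 0.88, 0.03],[-0.55, -0.95, -0.54]]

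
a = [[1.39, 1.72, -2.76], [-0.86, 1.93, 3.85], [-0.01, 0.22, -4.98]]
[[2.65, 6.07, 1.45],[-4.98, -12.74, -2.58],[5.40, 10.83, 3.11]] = a @ [[0.13,  1.65,  -0.07], [-0.33,  -1.40,  -0.11], [-1.10,  -2.24,  -0.63]]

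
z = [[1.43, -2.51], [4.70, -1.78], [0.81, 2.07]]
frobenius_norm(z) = 6.21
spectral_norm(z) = 5.56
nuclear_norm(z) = 8.32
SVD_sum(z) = [[2.16, -1.29], [4.25, -2.54], [-0.32, 0.19]] + [[-0.73, -1.22], [0.45, 0.76], [1.13, 1.88]]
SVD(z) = [[-0.45, 0.51], [-0.89, -0.32], [0.07, -0.79]] @ diag([5.562254999329419, 2.757846863485152]) @ [[-0.86, 0.51], [-0.51, -0.86]]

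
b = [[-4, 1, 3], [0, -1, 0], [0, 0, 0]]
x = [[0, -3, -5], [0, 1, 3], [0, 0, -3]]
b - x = [[-4, 4, 8], [0, -2, -3], [0, 0, 3]]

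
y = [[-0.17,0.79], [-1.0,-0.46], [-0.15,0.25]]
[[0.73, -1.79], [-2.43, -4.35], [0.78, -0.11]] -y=[[0.9,-2.58], [-1.43,-3.89], [0.93,-0.36]]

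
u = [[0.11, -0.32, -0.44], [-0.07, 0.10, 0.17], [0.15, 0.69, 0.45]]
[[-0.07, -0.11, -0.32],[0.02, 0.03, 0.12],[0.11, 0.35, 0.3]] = u @ [[0.03, 0.09, 0.10], [0.09, 0.58, -0.14], [0.10, -0.14, 0.85]]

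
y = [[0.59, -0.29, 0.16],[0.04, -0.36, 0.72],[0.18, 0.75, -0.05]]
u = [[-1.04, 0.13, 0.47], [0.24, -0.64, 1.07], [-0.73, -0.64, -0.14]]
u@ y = [[-0.52, 0.61, -0.10], [0.31, 0.96, -0.48], [-0.48, 0.34, -0.57]]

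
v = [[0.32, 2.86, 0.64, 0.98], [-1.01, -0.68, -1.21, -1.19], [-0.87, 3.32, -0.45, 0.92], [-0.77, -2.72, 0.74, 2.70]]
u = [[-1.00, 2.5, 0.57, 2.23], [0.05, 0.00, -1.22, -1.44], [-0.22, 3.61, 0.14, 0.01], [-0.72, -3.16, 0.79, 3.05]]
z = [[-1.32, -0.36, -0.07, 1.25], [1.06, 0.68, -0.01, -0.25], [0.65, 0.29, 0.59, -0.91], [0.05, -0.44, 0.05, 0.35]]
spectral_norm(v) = 5.21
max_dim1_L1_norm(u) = 7.72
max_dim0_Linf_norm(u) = 3.61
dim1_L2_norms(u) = [3.54, 1.89, 3.62, 4.52]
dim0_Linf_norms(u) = [1.0, 3.61, 1.22, 3.05]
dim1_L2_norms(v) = [3.11, 2.09, 3.58, 3.98]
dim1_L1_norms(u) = [6.3, 2.71, 3.98, 7.72]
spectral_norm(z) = 2.47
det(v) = -2.94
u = z + v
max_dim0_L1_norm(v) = 9.58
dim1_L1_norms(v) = [4.8, 4.09, 5.56, 6.93]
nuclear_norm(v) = 10.64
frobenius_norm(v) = 6.53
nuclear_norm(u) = 10.73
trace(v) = 1.89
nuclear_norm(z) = 4.12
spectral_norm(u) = 5.53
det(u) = -0.81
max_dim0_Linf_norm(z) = 1.32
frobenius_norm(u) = 7.05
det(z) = -0.37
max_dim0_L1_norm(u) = 9.27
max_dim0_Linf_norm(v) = 3.32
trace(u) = 2.19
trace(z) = 0.30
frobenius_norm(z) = 2.66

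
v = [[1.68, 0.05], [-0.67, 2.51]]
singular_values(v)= [2.64, 1.61]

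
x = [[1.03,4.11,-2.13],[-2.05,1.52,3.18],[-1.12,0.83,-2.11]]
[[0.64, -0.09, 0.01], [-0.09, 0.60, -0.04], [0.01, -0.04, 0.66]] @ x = [[0.83, 2.50, -1.67], [-1.28, 0.51, 2.18], [-0.65, 0.53, -1.54]]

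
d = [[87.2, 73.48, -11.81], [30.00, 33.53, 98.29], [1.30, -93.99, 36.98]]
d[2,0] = 1.3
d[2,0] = 1.3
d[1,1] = 33.53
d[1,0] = 30.0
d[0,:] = [87.2, 73.48, -11.81]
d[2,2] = 36.98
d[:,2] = [-11.81, 98.29, 36.98]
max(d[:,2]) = 98.29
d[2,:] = [1.3, -93.99, 36.98]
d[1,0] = 30.0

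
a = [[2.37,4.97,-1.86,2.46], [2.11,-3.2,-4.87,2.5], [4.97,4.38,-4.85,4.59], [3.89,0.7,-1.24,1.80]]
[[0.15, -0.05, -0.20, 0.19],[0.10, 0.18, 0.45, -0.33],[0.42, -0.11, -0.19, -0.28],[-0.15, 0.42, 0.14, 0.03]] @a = [[-0.0, 0.16, 0.70, -0.33],[1.57, 1.66, -2.84, 2.17],[-1.27, 1.41, 1.02, -0.62],[1.34, -1.46, -2.48, 1.38]]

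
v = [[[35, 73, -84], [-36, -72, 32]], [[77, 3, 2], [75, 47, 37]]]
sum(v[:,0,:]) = 106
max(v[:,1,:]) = 75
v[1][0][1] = 3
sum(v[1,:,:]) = 241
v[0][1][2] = 32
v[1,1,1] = 47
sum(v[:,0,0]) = 112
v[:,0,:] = [[35, 73, -84], [77, 3, 2]]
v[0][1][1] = -72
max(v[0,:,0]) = 35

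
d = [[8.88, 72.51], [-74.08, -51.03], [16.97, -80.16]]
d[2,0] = 16.97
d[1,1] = -51.03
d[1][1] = -51.03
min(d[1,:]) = -74.08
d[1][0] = -74.08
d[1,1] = -51.03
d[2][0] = 16.97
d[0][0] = 8.88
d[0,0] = 8.88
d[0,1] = 72.51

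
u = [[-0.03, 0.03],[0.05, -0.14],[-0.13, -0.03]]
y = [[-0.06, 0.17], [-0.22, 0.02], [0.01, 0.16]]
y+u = [[-0.09, 0.2], [-0.17, -0.12], [-0.12, 0.13]]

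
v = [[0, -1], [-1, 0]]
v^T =[[0, -1], [-1, 0]]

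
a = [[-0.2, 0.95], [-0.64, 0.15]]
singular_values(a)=[1.03, 0.56]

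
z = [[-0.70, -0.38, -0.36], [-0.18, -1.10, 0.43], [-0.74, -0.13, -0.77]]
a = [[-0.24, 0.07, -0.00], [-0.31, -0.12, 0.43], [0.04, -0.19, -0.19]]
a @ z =[[0.16, 0.01, 0.12], [-0.08, 0.19, -0.27], [0.15, 0.22, 0.05]]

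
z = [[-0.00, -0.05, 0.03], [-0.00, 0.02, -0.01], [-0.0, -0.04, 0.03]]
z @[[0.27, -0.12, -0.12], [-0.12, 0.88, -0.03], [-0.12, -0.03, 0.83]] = [[0.00, -0.04, 0.03], [-0.00, 0.02, -0.01], [0.0, -0.04, 0.03]]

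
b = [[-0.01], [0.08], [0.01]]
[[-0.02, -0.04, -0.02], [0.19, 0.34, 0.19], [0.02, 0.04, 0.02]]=b@[[2.38,  4.25,  2.41]]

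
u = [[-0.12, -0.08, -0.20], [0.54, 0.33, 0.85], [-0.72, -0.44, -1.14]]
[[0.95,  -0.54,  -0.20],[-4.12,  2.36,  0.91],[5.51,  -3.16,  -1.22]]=u@[[-2.75, 1.83, 1.46], [1.22, -0.82, -2.73], [-3.57, 1.93, 1.20]]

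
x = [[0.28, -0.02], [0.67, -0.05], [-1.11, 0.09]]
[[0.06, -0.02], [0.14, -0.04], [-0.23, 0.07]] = x @ [[0.19, -0.08], [-0.19, -0.21]]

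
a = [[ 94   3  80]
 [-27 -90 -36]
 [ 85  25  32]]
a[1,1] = -90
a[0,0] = 94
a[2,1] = 25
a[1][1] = -90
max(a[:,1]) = 25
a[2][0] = 85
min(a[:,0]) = -27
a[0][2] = 80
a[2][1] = 25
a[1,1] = -90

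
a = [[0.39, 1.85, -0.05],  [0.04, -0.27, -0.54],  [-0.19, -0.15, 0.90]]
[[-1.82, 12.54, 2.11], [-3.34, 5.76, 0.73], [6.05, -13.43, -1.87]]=a @ [[-4.74, 5.65, 2.04], [0.17, 5.24, 0.67], [5.75, -12.86, -1.53]]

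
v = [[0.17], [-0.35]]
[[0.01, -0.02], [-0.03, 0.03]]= v @ [[0.08, -0.09]]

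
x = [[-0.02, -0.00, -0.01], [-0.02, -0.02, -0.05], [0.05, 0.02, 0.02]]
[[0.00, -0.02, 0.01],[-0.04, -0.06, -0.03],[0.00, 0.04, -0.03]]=x @ [[-0.49, 0.33, -0.92],[0.49, -0.04, 0.02],[0.82, 1.06, 0.87]]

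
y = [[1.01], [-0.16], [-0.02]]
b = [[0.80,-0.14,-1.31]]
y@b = [[0.81, -0.14, -1.32], [-0.13, 0.02, 0.21], [-0.02, 0.00, 0.03]]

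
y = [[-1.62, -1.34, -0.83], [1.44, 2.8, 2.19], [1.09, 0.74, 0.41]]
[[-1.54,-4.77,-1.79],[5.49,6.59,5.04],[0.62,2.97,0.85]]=y @ [[-0.66, 1.93, -0.65], [0.61, 0.69, 2.05], [2.16, 0.86, 0.11]]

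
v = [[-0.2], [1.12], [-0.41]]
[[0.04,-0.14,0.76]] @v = [[-0.48]]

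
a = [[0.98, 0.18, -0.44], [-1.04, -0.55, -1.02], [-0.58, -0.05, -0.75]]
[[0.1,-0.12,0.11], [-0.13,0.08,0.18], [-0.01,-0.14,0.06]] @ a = [[0.16,0.08,-0.00],[-0.32,-0.08,-0.16],[0.10,0.07,0.1]]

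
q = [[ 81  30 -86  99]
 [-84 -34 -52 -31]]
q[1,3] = -31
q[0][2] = -86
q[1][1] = -34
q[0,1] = 30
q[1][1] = -34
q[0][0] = 81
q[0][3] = 99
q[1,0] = -84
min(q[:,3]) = -31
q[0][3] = 99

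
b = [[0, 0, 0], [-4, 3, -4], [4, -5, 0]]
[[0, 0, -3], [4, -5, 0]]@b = [[-12, 15, 0], [20, -15, 20]]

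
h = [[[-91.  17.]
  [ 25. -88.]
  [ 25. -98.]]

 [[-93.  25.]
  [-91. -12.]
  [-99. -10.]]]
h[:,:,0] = [[-91.0, 25.0, 25.0], [-93.0, -91.0, -99.0]]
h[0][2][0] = 25.0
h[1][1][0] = -91.0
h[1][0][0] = -93.0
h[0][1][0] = 25.0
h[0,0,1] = 17.0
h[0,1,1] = -88.0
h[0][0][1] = 17.0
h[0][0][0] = -91.0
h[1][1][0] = -91.0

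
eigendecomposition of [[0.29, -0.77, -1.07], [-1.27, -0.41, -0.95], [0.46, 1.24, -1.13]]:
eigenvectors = [[(-0.8+0j), 0.10+0.41j, 0.10-0.41j], [(0.58+0j), (-0.05+0.6j), (-0.05-0.6j)], [0.16+0.00j, 0.68+0.00j, (0.68-0j)]]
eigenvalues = [(1.07+0j), (-1.16+1.36j), (-1.16-1.36j)]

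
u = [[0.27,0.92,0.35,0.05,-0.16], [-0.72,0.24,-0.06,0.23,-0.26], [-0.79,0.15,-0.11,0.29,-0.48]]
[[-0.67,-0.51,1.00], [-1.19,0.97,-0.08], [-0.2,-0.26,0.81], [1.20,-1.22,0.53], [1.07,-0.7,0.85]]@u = [[-0.6, -0.59, -0.31, 0.14, -0.24], [-0.96, -0.87, -0.47, 0.14, -0.02], [-0.51, -0.12, -0.14, 0.17, -0.29], [0.78, 0.89, 0.43, -0.07, -0.13], [0.12, 0.94, 0.32, 0.14, -0.40]]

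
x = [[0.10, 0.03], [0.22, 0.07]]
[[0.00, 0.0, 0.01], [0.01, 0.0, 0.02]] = x @[[-0.07, -0.04, -0.19], [0.32, 0.16, 0.84]]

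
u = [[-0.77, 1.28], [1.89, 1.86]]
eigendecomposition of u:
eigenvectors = [[-0.87, -0.36], [0.49, -0.93]]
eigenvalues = [-1.49, 2.58]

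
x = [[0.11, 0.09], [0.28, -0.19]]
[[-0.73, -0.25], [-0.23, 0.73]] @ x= [[-0.15, -0.02],[0.18, -0.16]]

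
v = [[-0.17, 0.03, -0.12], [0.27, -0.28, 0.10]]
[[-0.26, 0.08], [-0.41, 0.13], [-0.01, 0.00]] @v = [[0.07,-0.03,0.04], [0.10,-0.05,0.06], [0.0,-0.00,0.0]]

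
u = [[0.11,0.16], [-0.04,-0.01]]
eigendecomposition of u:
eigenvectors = [[(0.89+0j),  (0.89-0j)], [-0.34+0.30j,  (-0.34-0.3j)]]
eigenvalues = [(0.05+0.05j), (0.05-0.05j)]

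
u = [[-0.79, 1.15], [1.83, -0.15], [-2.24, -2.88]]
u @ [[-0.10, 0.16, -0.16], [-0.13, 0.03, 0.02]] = [[-0.07, -0.09, 0.15],[-0.16, 0.29, -0.3],[0.6, -0.44, 0.3]]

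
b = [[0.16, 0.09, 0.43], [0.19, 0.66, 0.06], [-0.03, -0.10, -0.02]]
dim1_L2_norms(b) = [0.47, 0.69, 0.11]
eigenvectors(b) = [[-0.05, -0.94, -0.92],[-0.99, 0.35, 0.24],[0.15, -0.04, 0.31]]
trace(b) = 0.80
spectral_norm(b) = 0.73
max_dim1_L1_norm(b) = 0.91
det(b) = -0.00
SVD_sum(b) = [[0.08,0.23,0.07], [0.22,0.61,0.19], [-0.03,-0.1,-0.03]] + [[0.08, -0.14, 0.36], [-0.03, 0.05, -0.13], [0.00, -0.00, 0.01]] + [[0.00,-0.00,-0.0], [0.0,-0.00,-0.00], [0.00,-0.0,-0.0]]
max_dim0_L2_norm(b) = 0.67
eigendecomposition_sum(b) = [[0.01,0.04,0.01], [0.25,0.68,0.21], [-0.04,-0.1,-0.03]] + [[0.15,0.05,0.40], [-0.06,-0.02,-0.15], [0.01,0.0,0.02]] + [[0.0, 0.00, 0.02],[-0.0, -0.0, -0.00],[-0.00, -0.00, -0.01]]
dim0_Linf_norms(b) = [0.19, 0.66, 0.43]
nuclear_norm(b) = 1.15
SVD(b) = [[-0.35, 0.94, 0.02], [-0.92, -0.35, 0.15], [0.14, 0.03, 0.99]] @ diag([0.7285797534998368, 0.41757308570161755, 0.002064191790266223]) @ [[-0.32, -0.90, -0.29], [0.2, -0.36, 0.91], [0.93, -0.24, -0.29]]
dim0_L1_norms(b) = [0.38, 0.85, 0.51]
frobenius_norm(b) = 0.84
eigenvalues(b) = [0.66, 0.15, -0.01]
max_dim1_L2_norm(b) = 0.69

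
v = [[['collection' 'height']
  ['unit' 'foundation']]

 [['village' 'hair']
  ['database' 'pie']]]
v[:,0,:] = [['collection', 'height'], ['village', 'hair']]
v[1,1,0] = 'database'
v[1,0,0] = 'village'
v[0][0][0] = 'collection'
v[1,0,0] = 'village'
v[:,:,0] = [['collection', 'unit'], ['village', 'database']]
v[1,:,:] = [['village', 'hair'], ['database', 'pie']]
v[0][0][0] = 'collection'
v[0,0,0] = 'collection'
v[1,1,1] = 'pie'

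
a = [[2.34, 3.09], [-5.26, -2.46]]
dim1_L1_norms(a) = [5.43, 7.72]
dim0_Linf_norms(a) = [5.26, 3.09]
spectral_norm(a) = 6.81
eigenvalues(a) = [(-0.06+3.24j), (-0.06-3.24j)]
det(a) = 10.50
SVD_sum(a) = [[3.05, 2.00], [-4.81, -3.15]] + [[-0.71, 1.09], [-0.45, 0.69]]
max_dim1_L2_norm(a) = 5.81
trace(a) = -0.12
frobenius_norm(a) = 6.98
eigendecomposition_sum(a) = [[1.17+1.64j, (1.55+0.03j)], [(-2.63-0.05j), -1.23+1.60j]] + [[(1.17-1.64j), 1.54-0.03j],[-2.63+0.05j, -1.23-1.60j]]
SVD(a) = [[-0.54, 0.84], [0.84, 0.54]] @ diag([6.809292349471878, 1.541569881459728]) @ [[-0.84, -0.55], [-0.55, 0.84]]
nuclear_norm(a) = 8.35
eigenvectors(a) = [[-0.36-0.49j, (-0.36+0.49j)], [(0.79+0j), (0.79-0j)]]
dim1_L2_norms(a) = [3.88, 5.81]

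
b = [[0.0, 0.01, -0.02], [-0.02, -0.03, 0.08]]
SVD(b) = [[-0.24, 0.97], [0.97, 0.24]] @ diag([0.09039151778463247, 0.005419733627262132]) @ [[-0.21, -0.35, 0.91],[-0.89, 0.46, -0.03]]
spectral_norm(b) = 0.09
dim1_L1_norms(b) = [0.03, 0.13]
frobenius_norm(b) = 0.09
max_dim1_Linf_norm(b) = 0.08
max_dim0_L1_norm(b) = 0.1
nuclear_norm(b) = 0.10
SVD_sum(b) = [[0.0,0.01,-0.02], [-0.02,-0.03,0.08]] + [[-0.0, 0.00, -0.0], [-0.00, 0.0, -0.00]]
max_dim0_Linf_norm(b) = 0.08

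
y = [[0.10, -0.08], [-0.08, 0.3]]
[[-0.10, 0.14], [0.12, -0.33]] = y@[[-0.81, 0.69], [0.20, -0.93]]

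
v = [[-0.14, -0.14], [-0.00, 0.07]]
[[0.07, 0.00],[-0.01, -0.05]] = v @ [[-0.37, 0.7], [-0.12, -0.73]]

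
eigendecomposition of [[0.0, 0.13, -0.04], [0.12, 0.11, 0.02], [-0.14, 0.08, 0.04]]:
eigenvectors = [[0.61, -0.57, -0.20], [-0.37, -0.81, 0.17], [0.70, 0.10, 0.97]]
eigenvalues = [-0.12, 0.19, 0.08]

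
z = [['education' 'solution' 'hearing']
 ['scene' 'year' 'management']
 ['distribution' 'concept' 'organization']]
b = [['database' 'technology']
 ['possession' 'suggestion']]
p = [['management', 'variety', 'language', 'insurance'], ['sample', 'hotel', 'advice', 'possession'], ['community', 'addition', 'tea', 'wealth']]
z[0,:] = ['education', 'solution', 'hearing']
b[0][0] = 'database'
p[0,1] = 'variety'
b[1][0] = 'possession'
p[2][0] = 'community'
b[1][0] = 'possession'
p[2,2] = 'tea'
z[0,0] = 'education'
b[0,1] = 'technology'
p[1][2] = 'advice'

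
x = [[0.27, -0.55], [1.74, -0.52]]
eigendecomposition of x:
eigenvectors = [[(0.2+0.45j), 0.20-0.45j], [0.87+0.00j, 0.87-0.00j]]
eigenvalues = [(-0.13+0.89j), (-0.13-0.89j)]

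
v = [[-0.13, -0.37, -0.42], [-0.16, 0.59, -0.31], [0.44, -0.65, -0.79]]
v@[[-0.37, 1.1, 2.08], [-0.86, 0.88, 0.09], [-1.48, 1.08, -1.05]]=[[0.99, -0.92, 0.14], [0.01, 0.01, 0.05], [1.57, -0.94, 1.69]]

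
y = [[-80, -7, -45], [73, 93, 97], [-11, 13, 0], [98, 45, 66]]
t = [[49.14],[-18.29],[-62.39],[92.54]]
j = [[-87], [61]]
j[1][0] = 61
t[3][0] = 92.54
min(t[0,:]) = 49.14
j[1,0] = 61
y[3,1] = 45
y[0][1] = -7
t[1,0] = -18.29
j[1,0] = 61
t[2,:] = [-62.39]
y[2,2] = 0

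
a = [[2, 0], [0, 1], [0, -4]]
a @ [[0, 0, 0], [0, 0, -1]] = [[0, 0, 0], [0, 0, -1], [0, 0, 4]]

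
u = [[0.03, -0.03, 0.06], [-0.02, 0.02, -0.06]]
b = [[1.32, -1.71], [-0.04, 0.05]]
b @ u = [[0.07, -0.07, 0.18], [-0.00, 0.0, -0.01]]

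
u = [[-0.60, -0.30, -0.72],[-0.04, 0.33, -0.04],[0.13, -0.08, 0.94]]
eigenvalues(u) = [-0.55, 0.88, 0.34]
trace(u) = 0.67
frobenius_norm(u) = 1.41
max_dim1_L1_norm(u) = 1.62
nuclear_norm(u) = 2.05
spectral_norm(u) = 1.29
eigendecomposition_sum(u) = [[-0.57, -0.22, -0.28],[-0.02, -0.01, -0.01],[0.05, 0.02, 0.02]] + [[-0.04,  0.09,  -0.44], [-0.0,  0.01,  -0.03], [0.09,  -0.18,  0.91]] + [[0.01, -0.17, -0.0], [-0.01, 0.33, 0.01], [-0.0, 0.08, 0.00]]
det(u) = -0.17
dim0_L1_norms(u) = [0.77, 0.71, 1.7]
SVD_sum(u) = [[-0.38, -0.11, -0.84], [-0.0, -0.00, -0.01], [0.36, 0.11, 0.81]] + [[-0.16, -0.24, 0.1], [0.13, 0.2, -0.09], [-0.16, -0.25, 0.11]] + [[-0.07, 0.05, 0.02], [-0.17, 0.13, 0.06], [-0.07, 0.06, 0.02]]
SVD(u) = [[-0.72, -0.60, -0.34],  [-0.01, 0.50, -0.87],  [0.69, -0.62, -0.37]] @ diag([1.2919879647347345, 0.5035757651595707, 0.254123095614215]) @ [[0.40, 0.12, 0.91],[0.52, 0.79, -0.34],[0.75, -0.61, -0.25]]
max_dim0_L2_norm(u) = 1.18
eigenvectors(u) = [[1.0, -0.43, -0.44], [0.04, -0.03, 0.87], [-0.08, 0.9, 0.21]]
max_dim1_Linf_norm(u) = 0.94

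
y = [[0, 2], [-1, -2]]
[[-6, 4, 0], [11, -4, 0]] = y @ [[-5, 0, 0], [-3, 2, 0]]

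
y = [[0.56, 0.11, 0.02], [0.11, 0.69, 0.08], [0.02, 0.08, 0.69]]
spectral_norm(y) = 0.81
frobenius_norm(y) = 1.14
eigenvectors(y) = [[-0.37, -0.84, -0.39], [-0.74, 0.53, -0.43], [-0.57, -0.13, 0.81]]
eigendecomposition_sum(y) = [[0.11, 0.22, 0.17], [0.22, 0.44, 0.34], [0.17, 0.34, 0.26]] + [[0.35, -0.22, 0.05], [-0.22, 0.14, -0.03], [0.05, -0.03, 0.01]] + [[0.1, 0.11, -0.2],[0.11, 0.12, -0.22],[-0.20, -0.22, 0.42]]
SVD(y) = [[0.37, 0.39, -0.84], [0.74, 0.43, 0.53], [0.57, -0.81, -0.13]] @ diag([0.8072677940655356, 0.6383993712673213, 0.4943328346671434]) @ [[0.37,0.74,0.57], [0.39,0.43,-0.81], [-0.84,0.53,-0.13]]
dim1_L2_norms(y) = [0.57, 0.7, 0.69]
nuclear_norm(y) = 1.94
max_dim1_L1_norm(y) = 0.88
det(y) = 0.25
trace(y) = 1.94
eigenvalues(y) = [0.81, 0.49, 0.64]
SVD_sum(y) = [[0.11, 0.22, 0.17], [0.22, 0.44, 0.34], [0.17, 0.34, 0.26]] + [[0.10,0.11,-0.2], [0.11,0.12,-0.22], [-0.2,-0.22,0.42]] + [[0.35, -0.22, 0.05], [-0.22, 0.14, -0.03], [0.05, -0.03, 0.01]]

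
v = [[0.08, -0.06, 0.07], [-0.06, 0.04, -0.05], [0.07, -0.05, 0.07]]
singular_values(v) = [0.19, 0.01, 0.0]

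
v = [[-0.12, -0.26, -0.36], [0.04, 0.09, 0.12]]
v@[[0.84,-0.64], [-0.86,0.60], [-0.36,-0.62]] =[[0.25, 0.14], [-0.09, -0.05]]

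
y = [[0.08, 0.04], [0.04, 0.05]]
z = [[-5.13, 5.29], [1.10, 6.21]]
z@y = [[-0.20, 0.06], [0.34, 0.35]]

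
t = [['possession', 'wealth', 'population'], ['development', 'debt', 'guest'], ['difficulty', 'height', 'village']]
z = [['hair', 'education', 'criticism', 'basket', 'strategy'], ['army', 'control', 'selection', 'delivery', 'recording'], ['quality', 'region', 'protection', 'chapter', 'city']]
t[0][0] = 'possession'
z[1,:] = ['army', 'control', 'selection', 'delivery', 'recording']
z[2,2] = 'protection'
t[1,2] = 'guest'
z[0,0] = 'hair'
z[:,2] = ['criticism', 'selection', 'protection']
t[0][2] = 'population'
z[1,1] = 'control'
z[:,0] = ['hair', 'army', 'quality']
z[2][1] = 'region'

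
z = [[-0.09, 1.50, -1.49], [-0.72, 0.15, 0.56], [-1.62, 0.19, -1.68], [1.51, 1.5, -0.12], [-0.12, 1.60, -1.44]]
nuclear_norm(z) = 6.98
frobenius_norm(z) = 4.47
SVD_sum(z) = [[-0.24, 1.41, -1.55], [0.03, -0.15, 0.17], [-0.18, 1.03, -1.14], [-0.1, 0.61, -0.68], [-0.24, 1.43, -1.58]] + [[0.16, 0.08, 0.05], [-0.34, -0.18, -0.11], [-1.50, -0.78, -0.48], [1.64, 0.86, 0.52], [0.19, 0.10, 0.06]] + [[-0.01, 0.01, 0.01], [-0.41, 0.48, 0.5], [0.05, -0.06, -0.07], [-0.03, 0.03, 0.03], [-0.06, 0.07, 0.08]]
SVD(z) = [[0.6,0.07,0.02], [-0.07,-0.15,0.98], [0.44,-0.66,-0.13], [0.26,0.73,0.07], [0.61,0.08,0.15]] @ diag([3.5097239339238007, 2.648706875684827, 0.8211515051087489]) @ [[-0.11,0.67,-0.74], [0.85,0.44,0.27], [-0.51,0.60,0.62]]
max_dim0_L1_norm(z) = 5.29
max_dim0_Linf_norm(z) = 1.68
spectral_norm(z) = 3.51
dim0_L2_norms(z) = [2.33, 2.67, 2.73]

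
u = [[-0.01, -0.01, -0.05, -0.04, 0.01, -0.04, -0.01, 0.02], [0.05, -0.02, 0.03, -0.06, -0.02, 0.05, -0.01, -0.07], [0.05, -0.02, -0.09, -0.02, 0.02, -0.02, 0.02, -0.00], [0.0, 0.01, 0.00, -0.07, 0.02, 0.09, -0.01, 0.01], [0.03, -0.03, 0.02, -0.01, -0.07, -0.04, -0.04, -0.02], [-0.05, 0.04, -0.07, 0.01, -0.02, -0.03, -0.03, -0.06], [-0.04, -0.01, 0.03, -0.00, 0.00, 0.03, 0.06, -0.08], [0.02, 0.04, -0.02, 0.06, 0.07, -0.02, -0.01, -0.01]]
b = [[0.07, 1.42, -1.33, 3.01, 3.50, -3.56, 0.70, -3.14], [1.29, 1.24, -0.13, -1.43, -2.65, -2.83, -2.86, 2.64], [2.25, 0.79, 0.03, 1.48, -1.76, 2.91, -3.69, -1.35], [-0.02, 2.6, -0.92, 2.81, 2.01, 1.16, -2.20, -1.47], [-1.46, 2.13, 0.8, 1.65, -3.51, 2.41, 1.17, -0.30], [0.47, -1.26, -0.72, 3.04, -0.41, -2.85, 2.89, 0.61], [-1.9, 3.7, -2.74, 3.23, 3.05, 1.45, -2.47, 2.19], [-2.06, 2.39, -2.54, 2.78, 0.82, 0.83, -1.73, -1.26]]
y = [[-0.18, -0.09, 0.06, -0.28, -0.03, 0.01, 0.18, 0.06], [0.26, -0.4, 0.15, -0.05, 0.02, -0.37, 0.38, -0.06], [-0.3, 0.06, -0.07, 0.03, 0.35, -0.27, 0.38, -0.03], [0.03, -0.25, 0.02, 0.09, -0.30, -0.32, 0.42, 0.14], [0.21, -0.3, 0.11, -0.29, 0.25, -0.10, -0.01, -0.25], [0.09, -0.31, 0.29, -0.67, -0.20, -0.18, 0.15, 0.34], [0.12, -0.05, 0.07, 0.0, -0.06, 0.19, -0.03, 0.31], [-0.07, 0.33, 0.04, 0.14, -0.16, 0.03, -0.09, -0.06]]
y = u @ b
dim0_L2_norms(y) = [0.51, 0.73, 0.37, 0.8, 0.59, 0.63, 0.73, 0.55]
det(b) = 13300.75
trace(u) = -0.24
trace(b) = -5.94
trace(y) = -0.58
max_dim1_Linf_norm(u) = 0.09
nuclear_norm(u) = 0.78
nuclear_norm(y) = 3.97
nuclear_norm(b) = 40.58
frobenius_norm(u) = 0.31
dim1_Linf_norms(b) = [3.56, 2.86, 3.69, 2.81, 3.51, 3.04, 3.7, 2.78]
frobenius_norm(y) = 1.77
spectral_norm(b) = 10.90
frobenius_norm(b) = 17.09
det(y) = 0.00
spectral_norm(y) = 1.23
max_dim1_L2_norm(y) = 0.92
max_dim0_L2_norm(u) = 0.13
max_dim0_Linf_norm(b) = 3.7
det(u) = -0.00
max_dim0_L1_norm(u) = 0.32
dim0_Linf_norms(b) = [2.25, 3.7, 2.74, 3.23, 3.51, 3.56, 3.69, 3.14]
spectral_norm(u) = 0.18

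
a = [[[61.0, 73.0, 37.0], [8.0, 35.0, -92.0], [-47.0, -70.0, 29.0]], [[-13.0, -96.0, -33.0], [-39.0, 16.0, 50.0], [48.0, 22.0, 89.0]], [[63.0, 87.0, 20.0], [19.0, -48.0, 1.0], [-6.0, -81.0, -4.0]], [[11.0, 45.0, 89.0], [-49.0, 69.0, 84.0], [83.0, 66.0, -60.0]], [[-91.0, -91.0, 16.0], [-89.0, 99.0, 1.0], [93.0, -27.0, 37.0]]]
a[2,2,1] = -81.0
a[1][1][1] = 16.0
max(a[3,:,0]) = 83.0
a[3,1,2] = 84.0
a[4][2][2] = 37.0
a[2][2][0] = -6.0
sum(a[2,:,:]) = 51.0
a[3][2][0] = 83.0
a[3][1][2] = 84.0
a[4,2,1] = -27.0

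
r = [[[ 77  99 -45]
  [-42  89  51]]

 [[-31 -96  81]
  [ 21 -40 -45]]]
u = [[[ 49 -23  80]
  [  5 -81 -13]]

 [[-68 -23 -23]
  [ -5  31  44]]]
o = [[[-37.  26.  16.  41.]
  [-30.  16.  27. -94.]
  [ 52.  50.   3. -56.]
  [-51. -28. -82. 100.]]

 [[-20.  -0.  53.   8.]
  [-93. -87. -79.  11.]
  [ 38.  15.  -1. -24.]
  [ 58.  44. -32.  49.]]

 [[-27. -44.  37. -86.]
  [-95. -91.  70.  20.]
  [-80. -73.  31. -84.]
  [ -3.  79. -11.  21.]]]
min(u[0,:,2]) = -13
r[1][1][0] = 21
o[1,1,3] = 11.0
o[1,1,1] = -87.0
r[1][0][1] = -96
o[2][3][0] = -3.0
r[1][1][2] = -45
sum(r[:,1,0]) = -21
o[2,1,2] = 70.0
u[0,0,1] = -23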